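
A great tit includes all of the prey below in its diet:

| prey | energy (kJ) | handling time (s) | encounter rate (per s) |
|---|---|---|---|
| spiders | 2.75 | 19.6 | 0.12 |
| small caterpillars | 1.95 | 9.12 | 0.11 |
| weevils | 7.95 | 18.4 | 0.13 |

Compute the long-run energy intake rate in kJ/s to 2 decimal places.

R = (0.12×2.75 + 0.11×1.95 + 0.13×7.95) / (1 + 0.12×19.6 + 0.11×9.12 + 0.13×18.4) = 1.578/6.747 = 0.2339 kJ/s.

0.23 kJ/s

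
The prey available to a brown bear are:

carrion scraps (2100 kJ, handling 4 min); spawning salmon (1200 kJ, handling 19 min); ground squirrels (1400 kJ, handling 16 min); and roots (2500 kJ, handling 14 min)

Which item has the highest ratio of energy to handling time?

carrion scraps

In descending order of E/h:
carrion scraps: 2100/4 = 525 kJ/min
roots: 2500/14 = 179 kJ/min
ground squirrels: 1400/16 = 87.5 kJ/min
spawning salmon: 1200/19 = 63.2 kJ/min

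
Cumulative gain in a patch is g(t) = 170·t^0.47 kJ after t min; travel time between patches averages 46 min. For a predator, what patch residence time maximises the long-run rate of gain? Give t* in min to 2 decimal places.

40.79 min

Maximise g(t)/(T+t): set derivative to zero → g'(t)(T+t) = g(t).
g'(t) = 0.47·170·t^-0.53. Setting 0.47·170·t^-0.53 = 170·t^0.47/(46+t) gives 0.47(46+t) = t, so 0.53·t = 0.47×46.
t* = 0.47×46/0.53 = 40.79 min.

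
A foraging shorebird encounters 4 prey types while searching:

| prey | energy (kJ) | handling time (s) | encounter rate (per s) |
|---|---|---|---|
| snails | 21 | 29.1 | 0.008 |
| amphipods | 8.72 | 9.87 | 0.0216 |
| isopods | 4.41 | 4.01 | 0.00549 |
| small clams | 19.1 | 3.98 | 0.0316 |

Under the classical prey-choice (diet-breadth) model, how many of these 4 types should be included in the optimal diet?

E/h in descending order: small clams 4.8, isopods 1.1, amphipods 0.883, snails 0.722 kJ/s. The optimal diet is the largest prefix of this list for which every included type satisfies E_i/h_i > R on the types above it.
Rate on top 1: 0.5361. isopods: 1.1 > 0.5361 → include.
Rate on top 2: 0.5469. amphipods: 0.883 > 0.5469 → include.
Rate on top 3: 0.5997. snails: 0.722 > 0.5997 → include.
Optimal diet: small clams, isopods, amphipods, snails — 4 of 4 types.

4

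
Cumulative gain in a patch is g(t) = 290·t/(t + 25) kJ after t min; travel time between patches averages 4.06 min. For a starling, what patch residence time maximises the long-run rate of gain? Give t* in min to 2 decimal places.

Optimal t* satisfies g'(t*) = g(t*)/(T + t*).
g'(t) = 290·25/(t + 25)². Setting 290·25/(t+25)² = 290t/[(t+25)(4.06+t)] gives 25(4.06+t) = t(t+25), so t² = 25×4.06 = 101.5.
t* = √101.5 = 10.07 min.

10.07 min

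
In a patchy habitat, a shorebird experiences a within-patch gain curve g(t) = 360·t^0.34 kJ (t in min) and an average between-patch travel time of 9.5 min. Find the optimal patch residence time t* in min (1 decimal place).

Maximise g(t)/(T+t): set derivative to zero → g'(t)(T+t) = g(t).
g'(t) = 0.34·360·t^-0.66. Setting 0.34·360·t^-0.66 = 360·t^0.34/(9.5+t) gives 0.34(9.5+t) = t, so 0.66·t = 0.34×9.5.
t* = 0.34×9.5/0.66 = 4.894 min.

4.9 min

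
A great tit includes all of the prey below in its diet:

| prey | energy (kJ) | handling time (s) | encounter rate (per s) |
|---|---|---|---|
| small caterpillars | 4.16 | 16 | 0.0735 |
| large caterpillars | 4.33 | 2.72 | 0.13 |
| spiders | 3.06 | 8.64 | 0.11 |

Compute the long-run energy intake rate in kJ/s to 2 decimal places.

R = (0.0735×4.16 + 0.13×4.33 + 0.11×3.06) / (1 + 0.0735×16 + 0.13×2.72 + 0.11×8.64) = 1.205/3.48 = 0.3463 kJ/s.

0.35 kJ/s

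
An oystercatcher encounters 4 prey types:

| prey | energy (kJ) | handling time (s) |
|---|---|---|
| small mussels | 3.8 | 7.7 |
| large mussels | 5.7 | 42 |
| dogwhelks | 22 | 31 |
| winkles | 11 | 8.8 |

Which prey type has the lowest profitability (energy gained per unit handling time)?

Profitability E/h (kJ/s): small mussels = 3.8/7.7 = 0.494, large mussels = 5.7/42 = 0.136, dogwhelks = 22/31 = 0.71, winkles = 11/8.8 = 1.25.
Ranked: winkles > dogwhelks > small mussels > large mussels.

large mussels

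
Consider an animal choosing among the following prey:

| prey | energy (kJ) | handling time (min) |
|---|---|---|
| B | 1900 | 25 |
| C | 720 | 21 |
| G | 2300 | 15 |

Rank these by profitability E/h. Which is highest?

G

Profitability E/h (kJ/min): B = 1900/25 = 76, C = 720/21 = 34.3, G = 2300/15 = 153.
Ranked: G > B > C.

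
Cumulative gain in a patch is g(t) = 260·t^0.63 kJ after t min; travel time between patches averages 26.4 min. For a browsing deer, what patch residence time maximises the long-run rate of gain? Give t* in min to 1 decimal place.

45.0 min

Optimal t* satisfies g'(t*) = g(t*)/(T + t*).
g'(t) = 0.63·260·t^-0.37. Setting 0.63·260·t^-0.37 = 260·t^0.63/(26.4+t) gives 0.63(26.4+t) = t, so 0.37·t = 0.63×26.4.
t* = 0.63×26.4/0.37 = 44.95 min.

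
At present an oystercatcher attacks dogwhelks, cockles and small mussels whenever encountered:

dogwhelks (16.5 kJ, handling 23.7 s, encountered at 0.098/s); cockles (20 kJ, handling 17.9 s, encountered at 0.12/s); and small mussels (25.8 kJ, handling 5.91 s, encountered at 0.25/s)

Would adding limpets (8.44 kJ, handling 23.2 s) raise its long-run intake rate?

Current rate: (0.098×16.5 + 0.12×20 + 0.25×25.8)/(1 + 0.098×23.7 + 0.12×17.9 + 0.25×5.91) = 1.506 kJ/s.
limpets: E/h = 8.44/23.2 = 0.3638 kJ/s.
0.3638 < 1.506, so adding limpets would lower the average — exclude it.

No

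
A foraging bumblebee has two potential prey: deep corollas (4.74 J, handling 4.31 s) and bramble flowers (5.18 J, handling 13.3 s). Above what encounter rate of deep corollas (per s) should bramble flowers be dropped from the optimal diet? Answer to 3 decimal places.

The zero-one rule: include bramble flowers iff E₂/h₂ > λE₁/(1+λh₁). Equality gives the switch point.
λE₁h₂ = E₂ + λE₂h₁ ⇒ λ = E₂/(E₁h₂ − E₂h₁) = 5.18/(63.04 − 22.33) = 0.1272 per s.

0.127 per s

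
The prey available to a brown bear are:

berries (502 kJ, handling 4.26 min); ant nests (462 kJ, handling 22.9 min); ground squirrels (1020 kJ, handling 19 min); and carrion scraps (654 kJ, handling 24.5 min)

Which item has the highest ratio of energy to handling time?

In descending order of E/h:
berries: 502/4.26 = 118 kJ/min
ground squirrels: 1020/19 = 53.7 kJ/min
carrion scraps: 654/24.5 = 26.7 kJ/min
ant nests: 462/22.9 = 20.2 kJ/min

berries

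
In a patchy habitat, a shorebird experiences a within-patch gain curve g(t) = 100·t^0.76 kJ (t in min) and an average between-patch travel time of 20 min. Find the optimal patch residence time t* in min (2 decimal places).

Maximise g(t)/(T+t): set derivative to zero → g'(t)(T+t) = g(t).
g'(t) = 0.76·100·t^-0.24. Setting 0.76·100·t^-0.24 = 100·t^0.76/(20+t) gives 0.76(20+t) = t, so 0.24·t = 0.76×20.
t* = 0.76×20/0.24 = 63.33 min.

63.33 min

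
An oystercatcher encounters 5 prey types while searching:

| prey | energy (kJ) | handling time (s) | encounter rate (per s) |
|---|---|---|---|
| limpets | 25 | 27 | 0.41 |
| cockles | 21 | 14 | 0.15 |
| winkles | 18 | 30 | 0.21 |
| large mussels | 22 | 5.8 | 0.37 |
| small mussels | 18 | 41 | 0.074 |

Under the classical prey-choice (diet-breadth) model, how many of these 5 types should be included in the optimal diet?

1

E/h in descending order: large mussels 3.79, cockles 1.5, limpets 0.926, winkles 0.6, small mussels 0.439 kJ/s. The optimal diet is the largest prefix of this list for which every included type satisfies E_i/h_i > R on the types above it.
Rate on top 1: 2.587. cockles: 1.5 < 2.587 → exclude; stop.
Optimal diet: large mussels — 1 of 5 types.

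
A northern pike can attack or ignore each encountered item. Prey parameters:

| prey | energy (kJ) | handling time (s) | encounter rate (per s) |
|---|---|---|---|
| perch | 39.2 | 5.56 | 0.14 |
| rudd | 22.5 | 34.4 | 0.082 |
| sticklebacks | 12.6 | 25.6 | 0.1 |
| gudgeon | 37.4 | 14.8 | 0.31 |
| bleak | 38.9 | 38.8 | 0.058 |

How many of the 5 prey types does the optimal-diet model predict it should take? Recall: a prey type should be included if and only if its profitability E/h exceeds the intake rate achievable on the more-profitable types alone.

Profitabilities (E/h, kJ/s): perch 7.05, gudgeon 2.53, bleak 1, rudd 0.654, sticklebacks 0.492. Add prey in this order while the next type's profitability exceeds the intake rate on those already taken.
Rate on top 1: 3.086. gudgeon: 2.53 < 3.086 → exclude; stop.
Optimal diet: perch — 1 of 5 types.

1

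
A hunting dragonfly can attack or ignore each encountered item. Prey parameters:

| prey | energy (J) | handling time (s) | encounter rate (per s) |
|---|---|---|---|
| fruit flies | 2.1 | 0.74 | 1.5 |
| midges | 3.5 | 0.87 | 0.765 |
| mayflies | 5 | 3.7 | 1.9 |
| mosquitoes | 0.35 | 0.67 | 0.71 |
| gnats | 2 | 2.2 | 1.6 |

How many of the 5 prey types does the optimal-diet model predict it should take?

2

Rank by E/h (J/s): midges 4.02, fruit flies 2.84, mayflies 1.35, gnats 0.909, mosquitoes 0.522. Include each in turn until the next type's E/h falls below the running intake rate.
Rate on top 1: 1.608. fruit flies: 2.84 > 1.608 → include.
Rate on top 2: 2.1. mayflies: 1.35 < 2.1 → exclude; stop.
Optimal diet: midges, fruit flies — 2 of 5 types.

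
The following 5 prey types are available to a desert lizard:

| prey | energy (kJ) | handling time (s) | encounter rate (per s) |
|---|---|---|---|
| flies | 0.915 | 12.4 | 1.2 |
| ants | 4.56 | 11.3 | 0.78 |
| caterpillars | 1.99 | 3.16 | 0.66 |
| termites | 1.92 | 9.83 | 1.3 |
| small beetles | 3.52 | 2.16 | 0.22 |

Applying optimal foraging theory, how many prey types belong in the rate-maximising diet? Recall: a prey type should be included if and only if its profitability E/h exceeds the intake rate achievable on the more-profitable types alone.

2

Profitabilities (E/h, kJ/s): small beetles 1.63, caterpillars 0.63, ants 0.404, termites 0.195, flies 0.0738. Add prey in this order while the next type's profitability exceeds the intake rate on those already taken.
Rate on top 1: 0.5249. caterpillars: 0.63 > 0.5249 → include.
Rate on top 2: 0.5863. ants: 0.404 < 0.5863 → exclude; stop.
Optimal diet: small beetles, caterpillars — 2 of 5 types.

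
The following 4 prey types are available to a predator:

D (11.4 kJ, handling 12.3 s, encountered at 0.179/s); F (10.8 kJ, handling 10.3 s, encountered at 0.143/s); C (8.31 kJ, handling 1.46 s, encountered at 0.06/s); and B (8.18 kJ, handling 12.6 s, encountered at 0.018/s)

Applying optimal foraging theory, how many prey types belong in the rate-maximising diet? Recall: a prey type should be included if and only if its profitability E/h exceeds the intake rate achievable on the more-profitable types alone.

3

E/h in descending order: C 5.69, F 1.05, D 0.927, B 0.649 kJ/s. The optimal diet is the largest prefix of this list for which every included type satisfies E_i/h_i > R on the types above it.
Rate on top 1: 0.4584. F: 1.05 > 0.4584 → include.
Rate on top 2: 0.7979. D: 0.927 > 0.7979 → include.
Rate on top 3: 0.8575. B: 0.649 < 0.8575 → exclude; stop.
Optimal diet: C, F, D — 3 of 4 types.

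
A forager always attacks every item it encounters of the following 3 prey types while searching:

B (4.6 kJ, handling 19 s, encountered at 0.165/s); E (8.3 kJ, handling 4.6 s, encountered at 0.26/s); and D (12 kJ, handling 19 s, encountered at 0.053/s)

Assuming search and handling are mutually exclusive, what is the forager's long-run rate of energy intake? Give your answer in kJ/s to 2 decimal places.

R = Σλ_iE_i / (1 + Σλ_ih_i)
Numerator: 0.165×4.6 + 0.26×8.3 + 0.053×12 = 3.553
Denominator: 1 + 0.165×19 + 0.26×4.6 + 0.053×19 = 6.338
R = 3.553/6.338 = 0.5606 kJ/s

0.56 kJ/s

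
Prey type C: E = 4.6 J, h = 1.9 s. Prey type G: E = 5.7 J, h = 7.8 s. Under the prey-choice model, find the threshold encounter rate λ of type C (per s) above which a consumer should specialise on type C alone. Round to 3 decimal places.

Drop type G once their profitability E₂/h₂ falls below the rate achievable on type C alone: E₂/h₂ = λE₁/(1 + λh₁).
Solve for λ: λE₁h₂ = E₂(1 + λh₁) → λ(E₁h₂ − E₂h₁) = E₂ → λ = E₂/(E₁h₂ − E₂h₁).
λ = 5.7/(4.6×7.8 − 5.7×1.9) = 5.7/25.05 = 0.2275 per s.

0.228 per s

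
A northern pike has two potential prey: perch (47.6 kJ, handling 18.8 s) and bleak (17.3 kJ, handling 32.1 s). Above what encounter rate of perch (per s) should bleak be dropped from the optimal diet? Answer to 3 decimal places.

At the threshold, the rate on perch alone equals the profitability of bleak: λ·47.6/(1 + λ·18.8) = 17.3/32.1 = 0.5389.
Rearranging, λ(47.6 − 0.5389×18.8) = 0.5389, so λ = 0.5389/37.47 = 0.01438 per s.

0.014 per s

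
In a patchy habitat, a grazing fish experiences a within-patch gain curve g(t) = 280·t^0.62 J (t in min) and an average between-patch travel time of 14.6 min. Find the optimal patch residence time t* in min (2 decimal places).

Optimal t* satisfies g'(t*) = g(t*)/(T + t*).
g'(t) = 0.62·280·t^-0.38. Setting 0.62·280·t^-0.38 = 280·t^0.62/(14.6+t) gives 0.62(14.6+t) = t, so 0.38·t = 0.62×14.6.
t* = 0.62×14.6/0.38 = 23.82 min.

23.82 min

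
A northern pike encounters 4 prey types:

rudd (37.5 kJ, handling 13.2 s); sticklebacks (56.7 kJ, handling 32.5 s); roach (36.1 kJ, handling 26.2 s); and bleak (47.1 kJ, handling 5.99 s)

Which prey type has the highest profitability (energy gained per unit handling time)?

bleak

Profitability E/h (kJ/s): rudd = 37.5/13.2 = 2.84, sticklebacks = 56.7/32.5 = 1.74, roach = 36.1/26.2 = 1.38, bleak = 47.1/5.99 = 7.86.
Ranked: bleak > rudd > sticklebacks > roach.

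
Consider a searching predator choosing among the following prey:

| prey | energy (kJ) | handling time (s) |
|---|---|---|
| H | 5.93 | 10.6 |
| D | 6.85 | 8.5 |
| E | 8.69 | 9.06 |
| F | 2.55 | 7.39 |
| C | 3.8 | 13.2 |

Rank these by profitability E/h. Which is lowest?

C

Profitability E/h (kJ/s): H = 5.93/10.6 = 0.559, D = 6.85/8.5 = 0.806, E = 8.69/9.06 = 0.959, F = 2.55/7.39 = 0.345, C = 3.8/13.2 = 0.288.
Ranked: E > D > H > F > C.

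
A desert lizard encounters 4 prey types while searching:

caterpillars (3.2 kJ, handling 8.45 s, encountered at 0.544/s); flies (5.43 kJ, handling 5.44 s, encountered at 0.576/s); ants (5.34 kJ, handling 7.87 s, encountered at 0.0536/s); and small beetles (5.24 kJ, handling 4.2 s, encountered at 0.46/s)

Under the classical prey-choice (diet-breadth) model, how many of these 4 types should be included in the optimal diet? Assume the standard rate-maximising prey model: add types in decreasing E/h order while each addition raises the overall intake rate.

Rank by E/h (kJ/s): small beetles 1.25, flies 0.998, ants 0.679, caterpillars 0.379. Include each in turn until the next type's E/h falls below the running intake rate.
Rate on top 1: 0.8221. flies: 0.998 > 0.8221 → include.
Rate on top 2: 0.9131. ants: 0.679 < 0.9131 → exclude; stop.
Optimal diet: small beetles, flies — 2 of 4 types.

2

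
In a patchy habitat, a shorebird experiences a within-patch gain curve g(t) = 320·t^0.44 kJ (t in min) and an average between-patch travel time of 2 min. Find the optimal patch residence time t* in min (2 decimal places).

1.57 min

By the marginal value theorem, leave when the instantaneous gain rate g'(t) equals the habitat-wide average g(t)/(T + t).
g'(t) = 0.44·320·t^-0.56. Setting 0.44·320·t^-0.56 = 320·t^0.44/(2+t) gives 0.44(2+t) = t, so 0.56·t = 0.44×2.
t* = 0.44×2/0.56 = 1.571 min.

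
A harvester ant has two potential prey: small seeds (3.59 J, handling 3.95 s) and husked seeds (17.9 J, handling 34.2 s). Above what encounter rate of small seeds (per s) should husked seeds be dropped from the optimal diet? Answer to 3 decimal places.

0.344 per s

At the threshold, the rate on small seeds alone equals the profitability of husked seeds: λ·3.59/(1 + λ·3.95) = 17.9/34.2 = 0.5234.
Rearranging, λ(3.59 − 0.5234×3.95) = 0.5234, so λ = 0.5234/1.523 = 0.3437 per s.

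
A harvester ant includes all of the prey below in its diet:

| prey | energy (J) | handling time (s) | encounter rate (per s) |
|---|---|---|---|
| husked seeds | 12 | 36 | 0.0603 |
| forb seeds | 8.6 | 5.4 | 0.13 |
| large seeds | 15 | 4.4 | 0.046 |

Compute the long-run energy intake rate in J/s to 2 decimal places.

R = Σλ_iE_i / (1 + Σλ_ih_i)
Numerator: 0.0603×12 + 0.13×8.6 + 0.046×15 = 2.532
Denominator: 1 + 0.0603×36 + 0.13×5.4 + 0.046×4.4 = 4.075
R = 2.532/4.075 = 0.6212 J/s

0.62 J/s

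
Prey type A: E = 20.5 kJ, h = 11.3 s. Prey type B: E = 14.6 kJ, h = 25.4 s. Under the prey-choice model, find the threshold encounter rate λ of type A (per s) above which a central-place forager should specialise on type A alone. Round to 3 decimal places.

0.041 per s

The zero-one rule: include type B iff E₂/h₂ > λE₁/(1+λh₁). Equality gives the switch point.
λE₁h₂ = E₂ + λE₂h₁ ⇒ λ = E₂/(E₁h₂ − E₂h₁) = 14.6/(520.7 − 165) = 0.04104 per s.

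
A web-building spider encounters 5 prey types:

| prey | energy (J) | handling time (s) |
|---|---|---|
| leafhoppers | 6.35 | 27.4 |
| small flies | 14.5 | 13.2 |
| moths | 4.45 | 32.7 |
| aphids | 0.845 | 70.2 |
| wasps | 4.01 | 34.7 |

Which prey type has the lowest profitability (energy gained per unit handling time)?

In descending order of E/h:
small flies: 14.5/13.2 = 1.1 J/s
leafhoppers: 6.35/27.4 = 0.232 J/s
moths: 4.45/32.7 = 0.136 J/s
wasps: 4.01/34.7 = 0.116 J/s
aphids: 0.845/70.2 = 0.012 J/s

aphids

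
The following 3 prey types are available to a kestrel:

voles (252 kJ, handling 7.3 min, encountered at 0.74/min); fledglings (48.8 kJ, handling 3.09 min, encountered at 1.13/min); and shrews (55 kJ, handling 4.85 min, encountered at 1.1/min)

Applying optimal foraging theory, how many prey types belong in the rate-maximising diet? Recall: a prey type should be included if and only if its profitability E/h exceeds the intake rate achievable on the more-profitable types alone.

1

Profitabilities (E/h, kJ/min): voles 34.5, fledglings 15.8, shrews 11.3. Add prey in this order while the next type's profitability exceeds the intake rate on those already taken.
Rate on top 1: 29.13. fledglings: 15.8 < 29.13 → exclude; stop.
Optimal diet: voles — 1 of 3 types.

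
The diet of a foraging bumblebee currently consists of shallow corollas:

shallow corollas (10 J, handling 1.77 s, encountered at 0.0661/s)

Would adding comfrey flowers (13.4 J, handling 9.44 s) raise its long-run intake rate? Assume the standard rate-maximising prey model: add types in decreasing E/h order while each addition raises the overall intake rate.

Yes

On shallow corollas alone, R = ΣλE/(1+Σλh) = 0.661/1.117 = 0.5918 J/s.
Profitability of comfrey flowers: 13.4/9.44 = 1.419 J/s.
Since 1.419 > R, including comfrey flowers increases the long-run rate.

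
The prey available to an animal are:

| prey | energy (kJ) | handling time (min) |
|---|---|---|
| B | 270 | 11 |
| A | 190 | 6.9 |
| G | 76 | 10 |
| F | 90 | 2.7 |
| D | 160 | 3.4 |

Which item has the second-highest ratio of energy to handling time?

In descending order of E/h:
D: 160/3.4 = 47.1 kJ/min
F: 90/2.7 = 33.3 kJ/min
A: 190/6.9 = 27.5 kJ/min
B: 270/11 = 24.5 kJ/min
G: 76/10 = 7.6 kJ/min

F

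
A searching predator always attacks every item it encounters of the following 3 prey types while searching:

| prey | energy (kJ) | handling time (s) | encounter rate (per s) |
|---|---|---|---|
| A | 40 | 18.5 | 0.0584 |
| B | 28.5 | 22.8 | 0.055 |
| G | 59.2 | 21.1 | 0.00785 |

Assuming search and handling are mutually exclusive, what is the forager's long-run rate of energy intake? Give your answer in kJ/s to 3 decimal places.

R = (0.0584×40 + 0.055×28.5 + 0.00785×59.2) / (1 + 0.0584×18.5 + 0.055×22.8 + 0.00785×21.1) = 4.368/3.5 = 1.248 kJ/s.

1.248 kJ/s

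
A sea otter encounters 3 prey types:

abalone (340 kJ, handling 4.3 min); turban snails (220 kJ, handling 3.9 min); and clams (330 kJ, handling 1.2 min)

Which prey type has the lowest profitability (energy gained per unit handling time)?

In descending order of E/h:
clams: 330/1.2 = 275 kJ/min
abalone: 340/4.3 = 79.1 kJ/min
turban snails: 220/3.9 = 56.4 kJ/min

turban snails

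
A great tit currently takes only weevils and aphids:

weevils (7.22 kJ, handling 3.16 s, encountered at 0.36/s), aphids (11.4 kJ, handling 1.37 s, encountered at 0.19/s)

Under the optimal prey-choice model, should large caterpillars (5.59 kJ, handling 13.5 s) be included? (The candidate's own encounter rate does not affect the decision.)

No

Current rate: (0.36×7.22 + 0.19×11.4)/(1 + 0.36×3.16 + 0.19×1.37) = 1.987 kJ/s.
Profitability of large caterpillars: 5.59/13.5 = 0.4141 kJ/s.
0.4141 < 1.987, so adding large caterpillars would lower the average — exclude it.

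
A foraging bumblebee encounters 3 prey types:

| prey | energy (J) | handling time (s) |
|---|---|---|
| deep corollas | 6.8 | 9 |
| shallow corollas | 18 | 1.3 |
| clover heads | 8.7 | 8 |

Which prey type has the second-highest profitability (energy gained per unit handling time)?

clover heads

In descending order of E/h:
shallow corollas: 18/1.3 = 13.8 J/s
clover heads: 8.7/8 = 1.09 J/s
deep corollas: 6.8/9 = 0.756 J/s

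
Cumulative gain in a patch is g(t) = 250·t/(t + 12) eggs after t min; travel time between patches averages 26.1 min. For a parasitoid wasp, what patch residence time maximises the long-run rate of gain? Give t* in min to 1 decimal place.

17.7 min

Optimal t* satisfies g'(t*) = g(t*)/(T + t*).
g'(t) = 250·12/(t + 12)². Setting 250·12/(t+12)² = 250t/[(t+12)(26.1+t)] gives 12(26.1+t) = t(t+12), so t² = 12×26.1 = 313.2.
t* = √313.2 = 17.7 min.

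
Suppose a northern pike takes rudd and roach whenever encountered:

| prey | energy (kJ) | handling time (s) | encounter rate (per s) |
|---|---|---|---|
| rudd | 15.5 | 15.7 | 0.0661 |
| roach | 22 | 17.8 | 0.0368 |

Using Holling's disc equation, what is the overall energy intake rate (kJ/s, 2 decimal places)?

R = Σλ_iE_i / (1 + Σλ_ih_i)
Numerator: 0.0661×15.5 + 0.0368×22 = 1.834
Denominator: 1 + 0.0661×15.7 + 0.0368×17.8 = 2.693
R = 1.834/2.693 = 0.6811 kJ/s

0.68 kJ/s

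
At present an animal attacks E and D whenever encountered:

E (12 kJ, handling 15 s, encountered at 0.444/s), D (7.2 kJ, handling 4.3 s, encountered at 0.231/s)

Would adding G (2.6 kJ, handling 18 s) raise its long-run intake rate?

No

Intake rate on the current diet: R = (0.444×12 + 0.231×7.2) / (1 + 0.444×15 + 0.231×4.3) = 6.991/8.653 = 0.8079 kJ/s.
Profitability of G: 2.6/18 = 0.1444 kJ/s.
0.1444 < 0.8079, so adding G would lower the average — exclude it.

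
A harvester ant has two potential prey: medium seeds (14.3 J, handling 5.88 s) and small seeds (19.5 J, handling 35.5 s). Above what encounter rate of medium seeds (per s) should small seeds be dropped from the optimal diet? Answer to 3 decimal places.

Drop small seeds once their profitability E₂/h₂ falls below the rate achievable on medium seeds alone: E₂/h₂ = λE₁/(1 + λh₁).
Solve for λ: λE₁h₂ = E₂(1 + λh₁) → λ(E₁h₂ − E₂h₁) = E₂ → λ = E₂/(E₁h₂ − E₂h₁).
λ = 19.5/(14.3×35.5 − 19.5×5.88) = 19.5/393 = 0.04962 per s.

0.050 per s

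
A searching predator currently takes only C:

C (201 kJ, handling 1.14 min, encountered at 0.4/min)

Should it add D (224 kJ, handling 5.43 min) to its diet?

Intake rate on the current diet: R = (0.4×201) / (1 + 0.4×1.14) = 80.4/1.456 = 55.22 kJ/min.
D: E/h = 224/5.43 = 41.25 kJ/min.
41.25 < 55.22, so adding D would lower the average — exclude it.

No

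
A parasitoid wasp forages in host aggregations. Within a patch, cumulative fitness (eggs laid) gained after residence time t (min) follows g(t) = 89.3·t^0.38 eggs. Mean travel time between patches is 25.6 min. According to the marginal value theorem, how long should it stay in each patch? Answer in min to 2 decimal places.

By the marginal value theorem, leave when the instantaneous gain rate g'(t) equals the habitat-wide average g(t)/(T + t).
g'(t) = 0.38·89.3·t^-0.62. Setting 0.38·89.3·t^-0.62 = 89.3·t^0.38/(25.6+t) gives 0.38(25.6+t) = t, so 0.62·t = 0.38×25.6.
t* = 0.38×25.6/0.62 = 15.69 min.

15.69 min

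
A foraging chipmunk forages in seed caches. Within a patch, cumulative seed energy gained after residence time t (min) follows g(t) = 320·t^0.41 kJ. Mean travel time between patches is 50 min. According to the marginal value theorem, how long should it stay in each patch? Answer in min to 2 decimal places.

34.75 min

By the marginal value theorem, leave when the instantaneous gain rate g'(t) equals the habitat-wide average g(t)/(T + t).
g'(t) = 0.41·320·t^-0.59. Setting 0.41·320·t^-0.59 = 320·t^0.41/(50+t) gives 0.41(50+t) = t, so 0.59·t = 0.41×50.
t* = 0.41×50/0.59 = 34.75 min.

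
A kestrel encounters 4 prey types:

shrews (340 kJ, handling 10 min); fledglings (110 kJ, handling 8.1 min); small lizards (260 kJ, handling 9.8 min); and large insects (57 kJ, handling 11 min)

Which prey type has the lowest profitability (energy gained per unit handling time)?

In descending order of E/h:
shrews: 340/10 = 34 kJ/min
small lizards: 260/9.8 = 26.5 kJ/min
fledglings: 110/8.1 = 13.6 kJ/min
large insects: 57/11 = 5.18 kJ/min

large insects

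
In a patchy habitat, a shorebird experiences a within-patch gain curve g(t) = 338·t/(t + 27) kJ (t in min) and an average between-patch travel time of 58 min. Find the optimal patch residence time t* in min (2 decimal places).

39.57 min

Maximise g(t)/(T+t): set derivative to zero → g'(t)(T+t) = g(t).
g'(t) = 338·27/(t + 27)². Setting 338·27/(t+27)² = 338t/[(t+27)(58+t)] gives 27(58+t) = t(t+27), so t² = 27×58 = 1566.
t* = √1566 = 39.57 min.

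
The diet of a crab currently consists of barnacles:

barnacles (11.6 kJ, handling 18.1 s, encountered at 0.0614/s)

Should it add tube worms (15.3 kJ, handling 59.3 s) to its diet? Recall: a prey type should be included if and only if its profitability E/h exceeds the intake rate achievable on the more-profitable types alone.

Current rate: (0.0614×11.6)/(1 + 0.0614×18.1) = 0.3373 kJ/s.
tube worms: E/h = 15.3/59.3 = 0.258 kJ/s.
Since 0.258 < R, time spent handling tube worms is better spent searching.

No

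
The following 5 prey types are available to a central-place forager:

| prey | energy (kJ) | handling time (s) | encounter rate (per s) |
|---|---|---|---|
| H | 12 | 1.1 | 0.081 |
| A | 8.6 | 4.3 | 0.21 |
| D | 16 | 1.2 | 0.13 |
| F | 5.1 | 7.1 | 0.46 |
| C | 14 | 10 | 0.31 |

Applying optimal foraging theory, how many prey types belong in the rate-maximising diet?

E/h in descending order: D 13.3, H 10.9, A 2, C 1.4, F 0.718 kJ/s. The optimal diet is the largest prefix of this list for which every included type satisfies E_i/h_i > R on the types above it.
Rate on top 1: 1.799. H: 10.9 > 1.799 → include.
Rate on top 2: 2.451. A: 2 < 2.451 → exclude; stop.
Optimal diet: D, H — 2 of 5 types.

2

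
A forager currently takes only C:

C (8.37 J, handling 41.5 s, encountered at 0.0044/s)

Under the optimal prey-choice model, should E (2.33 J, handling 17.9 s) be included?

Current rate: (0.0044×8.37)/(1 + 0.0044×41.5) = 0.03114 J/s.
Profitability of E: 2.33/17.9 = 0.1302 J/s.
Since 0.1302 > R, including E increases the long-run rate.

Yes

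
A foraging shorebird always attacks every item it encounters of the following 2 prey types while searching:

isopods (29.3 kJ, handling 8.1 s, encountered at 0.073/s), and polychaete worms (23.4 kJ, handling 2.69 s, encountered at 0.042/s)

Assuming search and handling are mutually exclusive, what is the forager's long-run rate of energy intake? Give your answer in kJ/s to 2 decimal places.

1.83 kJ/s

R = Σλ_iE_i / (1 + Σλ_ih_i)
Numerator: 0.073×29.3 + 0.042×23.4 = 3.122
Denominator: 1 + 0.073×8.1 + 0.042×2.69 = 1.704
R = 3.122/1.704 = 1.832 kJ/s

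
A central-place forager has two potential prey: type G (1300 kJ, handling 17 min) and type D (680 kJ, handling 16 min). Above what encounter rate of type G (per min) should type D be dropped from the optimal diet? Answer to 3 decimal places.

The zero-one rule: include type D iff E₂/h₂ > λE₁/(1+λh₁). Equality gives the switch point.
λE₁h₂ = E₂ + λE₂h₁ ⇒ λ = E₂/(E₁h₂ − E₂h₁) = 680/(2.08e+04 − 1.156e+04) = 0.07359 per min.

0.074 per min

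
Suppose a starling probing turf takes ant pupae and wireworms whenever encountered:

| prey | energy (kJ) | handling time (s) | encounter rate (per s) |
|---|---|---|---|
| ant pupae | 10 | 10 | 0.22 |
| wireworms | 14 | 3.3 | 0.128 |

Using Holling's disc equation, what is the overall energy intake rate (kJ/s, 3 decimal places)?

1.102 kJ/s

Energy encountered per unit search time: 0.22×10 + 0.128×14 = 3.992 kJ/s.
Handling time per unit search time: 0.22×10 + 0.128×3.3 = 2.622.
Rate = 3.992/(1 + 2.622) = 1.102 kJ/s.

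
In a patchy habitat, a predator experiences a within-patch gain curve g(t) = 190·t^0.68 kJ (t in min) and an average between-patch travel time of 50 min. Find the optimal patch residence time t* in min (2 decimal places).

106.25 min

Maximise g(t)/(T+t): set derivative to zero → g'(t)(T+t) = g(t).
g'(t) = 0.68·190·t^-0.32. Setting 0.68·190·t^-0.32 = 190·t^0.68/(50+t) gives 0.68(50+t) = t, so 0.32·t = 0.68×50.
t* = 0.68×50/0.32 = 106.3 min.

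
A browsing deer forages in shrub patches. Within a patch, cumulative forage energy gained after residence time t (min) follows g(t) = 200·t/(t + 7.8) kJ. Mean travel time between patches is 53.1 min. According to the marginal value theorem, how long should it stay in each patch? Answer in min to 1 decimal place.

By the marginal value theorem, leave when the instantaneous gain rate g'(t) equals the habitat-wide average g(t)/(T + t).
g'(t) = 200·7.8/(t + 7.8)². Setting 200·7.8/(t+7.8)² = 200t/[(t+7.8)(53.1+t)] gives 7.8(53.1+t) = t(t+7.8), so t² = 7.8×53.1 = 414.2.
t* = √414.2 = 20.35 min.

20.4 min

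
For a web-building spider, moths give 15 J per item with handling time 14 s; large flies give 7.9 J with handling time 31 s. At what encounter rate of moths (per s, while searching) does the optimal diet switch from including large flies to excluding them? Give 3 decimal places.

0.022 per s

The zero-one rule: include large flies iff E₂/h₂ > λE₁/(1+λh₁). Equality gives the switch point.
λE₁h₂ = E₂ + λE₂h₁ ⇒ λ = E₂/(E₁h₂ − E₂h₁) = 7.9/(465 − 110.6) = 0.02229 per s.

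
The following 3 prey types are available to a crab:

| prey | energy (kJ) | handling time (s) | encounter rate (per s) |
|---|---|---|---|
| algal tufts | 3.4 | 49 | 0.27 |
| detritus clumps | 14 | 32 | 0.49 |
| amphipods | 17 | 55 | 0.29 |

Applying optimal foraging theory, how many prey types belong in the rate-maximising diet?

1

Rank by E/h (kJ/s): detritus clumps 0.438, amphipods 0.309, algal tufts 0.0694. Include each in turn until the next type's E/h falls below the running intake rate.
Rate on top 1: 0.4113. amphipods: 0.309 < 0.4113 → exclude; stop.
Optimal diet: detritus clumps — 1 of 3 types.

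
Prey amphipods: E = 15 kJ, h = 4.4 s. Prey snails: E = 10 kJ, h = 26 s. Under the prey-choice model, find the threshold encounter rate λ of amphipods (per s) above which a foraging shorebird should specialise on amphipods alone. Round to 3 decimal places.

0.029 per s

At the threshold, the rate on amphipods alone equals the profitability of snails: λ·15/(1 + λ·4.4) = 10/26 = 0.3846.
Rearranging, λ(15 − 0.3846×4.4) = 0.3846, so λ = 0.3846/13.31 = 0.0289 per s.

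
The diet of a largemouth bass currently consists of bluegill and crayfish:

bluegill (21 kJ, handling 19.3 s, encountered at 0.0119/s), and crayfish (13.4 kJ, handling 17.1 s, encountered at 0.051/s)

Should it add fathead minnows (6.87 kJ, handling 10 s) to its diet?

Yes

Current rate: (0.0119×21 + 0.051×13.4)/(1 + 0.0119×19.3 + 0.051×17.1) = 0.4441 kJ/s.
fathead minnows: E/h = 6.87/10 = 0.687 kJ/s.
Since 0.687 > R, including fathead minnows increases the long-run rate.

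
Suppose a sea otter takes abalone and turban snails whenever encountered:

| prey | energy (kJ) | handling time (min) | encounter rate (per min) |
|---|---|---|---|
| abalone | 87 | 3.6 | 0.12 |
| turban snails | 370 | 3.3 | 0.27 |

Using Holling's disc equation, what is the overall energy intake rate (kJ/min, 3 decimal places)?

R = (0.12×87 + 0.27×370) / (1 + 0.12×3.6 + 0.27×3.3) = 110.3/2.323 = 47.5 kJ/min.

47.499 kJ/min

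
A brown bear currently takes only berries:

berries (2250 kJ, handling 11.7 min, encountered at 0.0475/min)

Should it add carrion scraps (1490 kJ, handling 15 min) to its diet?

Yes

Current rate: (0.0475×2250)/(1 + 0.0475×11.7) = 68.7 kJ/min.
carrion scraps: E/h = 1490/15 = 99.33 kJ/min.
Since 99.33 > R, including carrion scraps increases the long-run rate.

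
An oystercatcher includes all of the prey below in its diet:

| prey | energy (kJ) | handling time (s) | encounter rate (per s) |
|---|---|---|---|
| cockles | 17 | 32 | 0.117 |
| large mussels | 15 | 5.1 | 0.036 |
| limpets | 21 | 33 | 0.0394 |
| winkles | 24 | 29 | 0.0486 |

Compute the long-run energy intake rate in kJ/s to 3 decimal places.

R = Σλ_iE_i / (1 + Σλ_ih_i)
Numerator: 0.117×17 + 0.036×15 + 0.0394×21 + 0.0486×24 = 4.523
Denominator: 1 + 0.117×32 + 0.036×5.1 + 0.0394×33 + 0.0486×29 = 7.637
R = 4.523/7.637 = 0.5922 kJ/s

0.592 kJ/s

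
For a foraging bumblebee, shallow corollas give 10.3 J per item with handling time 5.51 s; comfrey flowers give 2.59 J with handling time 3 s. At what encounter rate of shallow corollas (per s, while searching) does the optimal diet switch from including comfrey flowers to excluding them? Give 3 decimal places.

The zero-one rule: include comfrey flowers iff E₂/h₂ > λE₁/(1+λh₁). Equality gives the switch point.
λE₁h₂ = E₂ + λE₂h₁ ⇒ λ = E₂/(E₁h₂ − E₂h₁) = 2.59/(30.9 − 14.27) = 0.1558 per s.

0.156 per s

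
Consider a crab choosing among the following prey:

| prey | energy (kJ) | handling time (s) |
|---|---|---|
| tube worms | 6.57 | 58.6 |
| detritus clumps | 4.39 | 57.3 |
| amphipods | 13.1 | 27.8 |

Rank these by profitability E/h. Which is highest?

amphipods

In descending order of E/h:
amphipods: 13.1/27.8 = 0.471 kJ/s
tube worms: 6.57/58.6 = 0.112 kJ/s
detritus clumps: 4.39/57.3 = 0.0766 kJ/s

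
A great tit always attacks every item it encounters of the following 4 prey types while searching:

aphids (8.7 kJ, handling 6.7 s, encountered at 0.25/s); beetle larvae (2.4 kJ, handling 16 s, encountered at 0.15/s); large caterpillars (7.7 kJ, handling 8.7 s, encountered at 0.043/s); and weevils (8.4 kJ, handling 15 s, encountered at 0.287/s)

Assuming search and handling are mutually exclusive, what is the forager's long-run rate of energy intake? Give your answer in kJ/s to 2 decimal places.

Energy encountered per unit search time: 0.25×8.7 + 0.15×2.4 + 0.043×7.7 + 0.287×8.4 = 5.277 kJ/s.
Handling time per unit search time: 0.25×6.7 + 0.15×16 + 0.043×8.7 + 0.287×15 = 8.754.
Rate = 5.277/(1 + 8.754) = 0.541 kJ/s.

0.54 kJ/s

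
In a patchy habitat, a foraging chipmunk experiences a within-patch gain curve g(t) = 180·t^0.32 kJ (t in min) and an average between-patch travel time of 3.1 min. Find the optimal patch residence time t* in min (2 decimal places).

By the marginal value theorem, leave when the instantaneous gain rate g'(t) equals the habitat-wide average g(t)/(T + t).
g'(t) = 0.32·180·t^-0.68. Setting 0.32·180·t^-0.68 = 180·t^0.32/(3.1+t) gives 0.32(3.1+t) = t, so 0.68·t = 0.32×3.1.
t* = 0.32×3.1/0.68 = 1.459 min.

1.46 min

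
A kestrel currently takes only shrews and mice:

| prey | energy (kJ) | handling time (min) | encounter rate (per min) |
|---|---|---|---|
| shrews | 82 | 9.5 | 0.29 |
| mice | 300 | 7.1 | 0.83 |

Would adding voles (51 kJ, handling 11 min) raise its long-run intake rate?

No

On shrews and mice alone, R = ΣλE/(1+Σλh) = 272.8/9.648 = 28.27 kJ/min.
voles: E/h = 51/11 = 4.636 kJ/min.
Since 4.636 < R, time spent handling voles is better spent searching.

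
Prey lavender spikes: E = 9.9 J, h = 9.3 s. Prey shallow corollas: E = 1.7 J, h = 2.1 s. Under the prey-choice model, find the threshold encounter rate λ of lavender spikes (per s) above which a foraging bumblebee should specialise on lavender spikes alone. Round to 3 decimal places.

Drop shallow corollas once their profitability E₂/h₂ falls below the rate achievable on lavender spikes alone: E₂/h₂ = λE₁/(1 + λh₁).
Solve for λ: λE₁h₂ = E₂(1 + λh₁) → λ(E₁h₂ − E₂h₁) = E₂ → λ = E₂/(E₁h₂ − E₂h₁).
λ = 1.7/(9.9×2.1 − 1.7×9.3) = 1.7/4.98 = 0.3414 per s.

0.341 per s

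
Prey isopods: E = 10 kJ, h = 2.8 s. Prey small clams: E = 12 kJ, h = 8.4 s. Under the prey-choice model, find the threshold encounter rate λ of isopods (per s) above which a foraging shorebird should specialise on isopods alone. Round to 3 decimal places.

0.238 per s

At the threshold, the rate on isopods alone equals the profitability of small clams: λ·10/(1 + λ·2.8) = 12/8.4 = 1.429.
Rearranging, λ(10 − 1.429×2.8) = 1.429, so λ = 1.429/6 = 0.2381 per s.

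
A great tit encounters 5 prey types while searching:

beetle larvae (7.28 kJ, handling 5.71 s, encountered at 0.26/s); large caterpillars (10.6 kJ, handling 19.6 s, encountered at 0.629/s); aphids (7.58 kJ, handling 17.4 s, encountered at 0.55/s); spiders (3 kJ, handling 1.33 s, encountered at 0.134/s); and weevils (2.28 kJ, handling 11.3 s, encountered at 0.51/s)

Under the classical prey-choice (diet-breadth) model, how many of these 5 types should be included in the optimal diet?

Profitabilities (E/h, kJ/s): spiders 2.26, beetle larvae 1.27, large caterpillars 0.541, aphids 0.436, weevils 0.202. Add prey in this order while the next type's profitability exceeds the intake rate on those already taken.
Rate on top 1: 0.3412. beetle larvae: 1.27 > 0.3412 → include.
Rate on top 2: 0.8618. large caterpillars: 0.541 < 0.8618 → exclude; stop.
Optimal diet: spiders, beetle larvae — 2 of 5 types.

2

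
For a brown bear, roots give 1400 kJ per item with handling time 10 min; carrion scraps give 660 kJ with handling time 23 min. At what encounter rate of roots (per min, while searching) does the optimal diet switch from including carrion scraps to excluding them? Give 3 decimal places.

0.026 per min

At the threshold, the rate on roots alone equals the profitability of carrion scraps: λ·1400/(1 + λ·10) = 660/23 = 28.7.
Rearranging, λ(1400 − 28.7×10) = 28.7, so λ = 28.7/1113 = 0.02578 per min.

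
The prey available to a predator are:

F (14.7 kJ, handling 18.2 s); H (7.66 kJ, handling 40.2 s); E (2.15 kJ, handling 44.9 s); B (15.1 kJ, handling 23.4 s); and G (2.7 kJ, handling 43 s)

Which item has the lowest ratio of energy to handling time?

In descending order of E/h:
F: 14.7/18.2 = 0.808 kJ/s
B: 15.1/23.4 = 0.645 kJ/s
H: 7.66/40.2 = 0.191 kJ/s
G: 2.7/43 = 0.0628 kJ/s
E: 2.15/44.9 = 0.0479 kJ/s

E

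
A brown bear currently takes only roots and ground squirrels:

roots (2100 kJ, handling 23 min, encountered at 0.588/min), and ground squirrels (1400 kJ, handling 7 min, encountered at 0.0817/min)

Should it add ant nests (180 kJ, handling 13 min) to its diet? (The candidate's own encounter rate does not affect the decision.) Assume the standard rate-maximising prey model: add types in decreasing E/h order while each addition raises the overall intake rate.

No

On roots and ground squirrels alone, R = ΣλE/(1+Σλh) = 1349/15.1 = 89.37 kJ/min.
ant nests: E/h = 180/13 = 13.85 kJ/min.
Since 13.85 < R, time spent handling ant nests is better spent searching.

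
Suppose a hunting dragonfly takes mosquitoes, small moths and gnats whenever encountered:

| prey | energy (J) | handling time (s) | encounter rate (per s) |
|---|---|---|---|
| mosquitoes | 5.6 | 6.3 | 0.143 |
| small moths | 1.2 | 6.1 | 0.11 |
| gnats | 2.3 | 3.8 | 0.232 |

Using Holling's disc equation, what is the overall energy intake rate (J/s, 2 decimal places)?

0.42 J/s

R = (0.143×5.6 + 0.11×1.2 + 0.232×2.3) / (1 + 0.143×6.3 + 0.11×6.1 + 0.232×3.8) = 1.466/3.454 = 0.4246 J/s.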